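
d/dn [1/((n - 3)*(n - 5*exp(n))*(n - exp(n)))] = (-(1 - exp(n))*(n - 3)*(n - 5*exp(n)) + (n - 3)*(n - exp(n))*(5*exp(n) - 1) - (n - 5*exp(n))*(n - exp(n)))/((n - 3)^2*(n - 5*exp(n))^2*(n - exp(n))^2)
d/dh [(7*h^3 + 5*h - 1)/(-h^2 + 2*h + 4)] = (-7*h^4 + 28*h^3 + 89*h^2 - 2*h + 22)/(h^4 - 4*h^3 - 4*h^2 + 16*h + 16)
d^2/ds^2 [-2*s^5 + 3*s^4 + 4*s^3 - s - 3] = 4*s*(-10*s^2 + 9*s + 6)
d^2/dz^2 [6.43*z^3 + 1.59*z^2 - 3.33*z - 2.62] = 38.58*z + 3.18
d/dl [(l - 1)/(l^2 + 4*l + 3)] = (l^2 + 4*l - 2*(l - 1)*(l + 2) + 3)/(l^2 + 4*l + 3)^2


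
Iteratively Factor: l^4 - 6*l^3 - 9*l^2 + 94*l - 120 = (l - 2)*(l^3 - 4*l^2 - 17*l + 60) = (l - 2)*(l + 4)*(l^2 - 8*l + 15) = (l - 3)*(l - 2)*(l + 4)*(l - 5)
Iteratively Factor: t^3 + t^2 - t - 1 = (t + 1)*(t^2 - 1) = (t + 1)^2*(t - 1)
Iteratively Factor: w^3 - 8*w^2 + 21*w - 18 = (w - 2)*(w^2 - 6*w + 9) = (w - 3)*(w - 2)*(w - 3)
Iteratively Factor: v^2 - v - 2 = (v - 2)*(v + 1)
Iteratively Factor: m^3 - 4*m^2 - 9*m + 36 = (m + 3)*(m^2 - 7*m + 12) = (m - 3)*(m + 3)*(m - 4)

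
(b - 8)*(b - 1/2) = b^2 - 17*b/2 + 4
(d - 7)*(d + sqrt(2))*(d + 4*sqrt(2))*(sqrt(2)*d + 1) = sqrt(2)*d^4 - 7*sqrt(2)*d^3 + 11*d^3 - 77*d^2 + 13*sqrt(2)*d^2 - 91*sqrt(2)*d + 8*d - 56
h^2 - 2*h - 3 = (h - 3)*(h + 1)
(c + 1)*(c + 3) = c^2 + 4*c + 3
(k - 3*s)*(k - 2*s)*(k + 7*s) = k^3 + 2*k^2*s - 29*k*s^2 + 42*s^3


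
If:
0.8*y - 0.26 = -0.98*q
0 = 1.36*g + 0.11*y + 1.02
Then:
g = -0.0808823529411765*y - 0.75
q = 0.26530612244898 - 0.816326530612245*y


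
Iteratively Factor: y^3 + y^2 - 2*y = (y)*(y^2 + y - 2) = y*(y + 2)*(y - 1)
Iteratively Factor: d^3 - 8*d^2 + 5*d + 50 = (d - 5)*(d^2 - 3*d - 10) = (d - 5)^2*(d + 2)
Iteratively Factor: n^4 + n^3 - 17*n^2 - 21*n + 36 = (n + 3)*(n^3 - 2*n^2 - 11*n + 12) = (n - 1)*(n + 3)*(n^2 - n - 12) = (n - 4)*(n - 1)*(n + 3)*(n + 3)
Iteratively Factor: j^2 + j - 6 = (j - 2)*(j + 3)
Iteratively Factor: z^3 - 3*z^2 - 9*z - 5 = (z + 1)*(z^2 - 4*z - 5) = (z + 1)^2*(z - 5)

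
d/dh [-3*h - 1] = -3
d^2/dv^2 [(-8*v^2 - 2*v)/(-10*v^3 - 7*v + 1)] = 4*(400*v^6 + 300*v^5 - 840*v^4 + 210*v^3 + 60*v^2 + 11)/(1000*v^9 + 2100*v^7 - 300*v^6 + 1470*v^5 - 420*v^4 + 373*v^3 - 147*v^2 + 21*v - 1)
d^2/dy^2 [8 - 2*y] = 0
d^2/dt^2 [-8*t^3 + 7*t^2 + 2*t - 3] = 14 - 48*t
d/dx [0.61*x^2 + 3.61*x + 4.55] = 1.22*x + 3.61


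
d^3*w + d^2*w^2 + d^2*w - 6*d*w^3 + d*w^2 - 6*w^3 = (d - 2*w)*(d + 3*w)*(d*w + w)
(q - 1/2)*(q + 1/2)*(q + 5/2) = q^3 + 5*q^2/2 - q/4 - 5/8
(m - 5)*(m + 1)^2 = m^3 - 3*m^2 - 9*m - 5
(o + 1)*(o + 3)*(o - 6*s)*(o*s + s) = o^4*s - 6*o^3*s^2 + 5*o^3*s - 30*o^2*s^2 + 7*o^2*s - 42*o*s^2 + 3*o*s - 18*s^2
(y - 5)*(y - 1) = y^2 - 6*y + 5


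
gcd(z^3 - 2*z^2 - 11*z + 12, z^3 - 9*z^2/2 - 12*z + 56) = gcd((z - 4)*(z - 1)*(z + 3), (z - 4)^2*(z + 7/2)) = z - 4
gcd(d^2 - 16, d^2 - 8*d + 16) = d - 4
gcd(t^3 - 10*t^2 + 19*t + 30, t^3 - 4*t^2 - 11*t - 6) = t^2 - 5*t - 6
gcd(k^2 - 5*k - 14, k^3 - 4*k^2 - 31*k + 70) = k - 7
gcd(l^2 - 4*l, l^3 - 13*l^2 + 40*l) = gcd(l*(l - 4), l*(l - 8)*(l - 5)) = l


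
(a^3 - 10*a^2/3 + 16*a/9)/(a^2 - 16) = a*(9*a^2 - 30*a + 16)/(9*(a^2 - 16))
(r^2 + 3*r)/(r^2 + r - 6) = r/(r - 2)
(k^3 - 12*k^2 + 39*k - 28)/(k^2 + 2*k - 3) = (k^2 - 11*k + 28)/(k + 3)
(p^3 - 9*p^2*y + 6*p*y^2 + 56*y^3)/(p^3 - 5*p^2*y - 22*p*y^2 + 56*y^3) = (-p^2 + 2*p*y + 8*y^2)/(-p^2 - 2*p*y + 8*y^2)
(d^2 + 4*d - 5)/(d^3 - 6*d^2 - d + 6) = (d + 5)/(d^2 - 5*d - 6)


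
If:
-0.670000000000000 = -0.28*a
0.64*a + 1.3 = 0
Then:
No Solution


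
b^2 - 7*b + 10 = (b - 5)*(b - 2)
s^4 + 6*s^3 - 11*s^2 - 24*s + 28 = (s - 2)*(s - 1)*(s + 2)*(s + 7)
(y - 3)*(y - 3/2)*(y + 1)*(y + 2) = y^4 - 3*y^3/2 - 7*y^2 + 9*y/2 + 9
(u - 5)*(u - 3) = u^2 - 8*u + 15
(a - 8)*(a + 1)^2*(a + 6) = a^4 - 51*a^2 - 98*a - 48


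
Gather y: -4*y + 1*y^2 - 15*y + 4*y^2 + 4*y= 5*y^2 - 15*y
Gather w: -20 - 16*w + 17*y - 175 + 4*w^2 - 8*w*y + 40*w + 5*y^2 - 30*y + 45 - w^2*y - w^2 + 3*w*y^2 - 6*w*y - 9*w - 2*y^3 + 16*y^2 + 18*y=w^2*(3 - y) + w*(3*y^2 - 14*y + 15) - 2*y^3 + 21*y^2 + 5*y - 150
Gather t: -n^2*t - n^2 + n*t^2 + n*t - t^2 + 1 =-n^2 + t^2*(n - 1) + t*(-n^2 + n) + 1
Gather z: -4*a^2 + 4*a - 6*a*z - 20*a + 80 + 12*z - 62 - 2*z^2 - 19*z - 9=-4*a^2 - 16*a - 2*z^2 + z*(-6*a - 7) + 9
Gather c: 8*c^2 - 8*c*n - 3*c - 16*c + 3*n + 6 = 8*c^2 + c*(-8*n - 19) + 3*n + 6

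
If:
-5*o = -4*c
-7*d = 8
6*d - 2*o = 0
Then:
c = -30/7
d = -8/7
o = -24/7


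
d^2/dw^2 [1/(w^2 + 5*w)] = 2*(-w*(w + 5) + (2*w + 5)^2)/(w^3*(w + 5)^3)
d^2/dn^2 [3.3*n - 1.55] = 0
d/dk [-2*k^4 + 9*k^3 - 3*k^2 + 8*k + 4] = -8*k^3 + 27*k^2 - 6*k + 8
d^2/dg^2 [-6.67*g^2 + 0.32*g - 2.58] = -13.3400000000000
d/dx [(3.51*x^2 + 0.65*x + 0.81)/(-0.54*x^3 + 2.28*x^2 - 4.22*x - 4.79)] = (1.8954*x^4 + 0.702*x^3 - 14.982*x^2 - 37.3194*x + 0.3047)/(0.2916*x^6 - 2.4624*x^5 + 9.756*x^4 - 14.07*x^3 - 4.034*x^2 + 40.4276*x + 22.9441)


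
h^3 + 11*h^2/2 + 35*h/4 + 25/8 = (h + 1/2)*(h + 5/2)^2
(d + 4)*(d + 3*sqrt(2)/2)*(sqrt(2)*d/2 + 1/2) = sqrt(2)*d^3/2 + 2*d^2 + 2*sqrt(2)*d^2 + 3*sqrt(2)*d/4 + 8*d + 3*sqrt(2)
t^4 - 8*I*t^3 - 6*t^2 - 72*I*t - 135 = (t - 5*I)*(t - 3*I)^2*(t + 3*I)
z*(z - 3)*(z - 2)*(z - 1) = z^4 - 6*z^3 + 11*z^2 - 6*z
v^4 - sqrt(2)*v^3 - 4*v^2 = v^2*(v - 2*sqrt(2))*(v + sqrt(2))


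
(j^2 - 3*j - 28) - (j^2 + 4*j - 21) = -7*j - 7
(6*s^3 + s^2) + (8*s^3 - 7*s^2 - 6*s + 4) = 14*s^3 - 6*s^2 - 6*s + 4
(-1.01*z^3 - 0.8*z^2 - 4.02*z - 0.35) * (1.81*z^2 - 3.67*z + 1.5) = -1.8281*z^5 + 2.2587*z^4 - 5.8552*z^3 + 12.9199*z^2 - 4.7455*z - 0.525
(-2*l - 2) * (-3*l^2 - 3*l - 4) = 6*l^3 + 12*l^2 + 14*l + 8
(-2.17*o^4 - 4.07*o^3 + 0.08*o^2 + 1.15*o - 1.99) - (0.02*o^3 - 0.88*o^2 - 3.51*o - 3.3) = -2.17*o^4 - 4.09*o^3 + 0.96*o^2 + 4.66*o + 1.31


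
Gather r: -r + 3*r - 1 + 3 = 2*r + 2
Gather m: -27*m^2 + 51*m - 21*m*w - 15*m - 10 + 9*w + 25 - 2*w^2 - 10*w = -27*m^2 + m*(36 - 21*w) - 2*w^2 - w + 15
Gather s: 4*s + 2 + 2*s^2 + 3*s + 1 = 2*s^2 + 7*s + 3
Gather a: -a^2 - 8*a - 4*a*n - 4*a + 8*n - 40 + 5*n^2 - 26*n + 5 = -a^2 + a*(-4*n - 12) + 5*n^2 - 18*n - 35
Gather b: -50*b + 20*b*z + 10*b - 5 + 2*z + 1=b*(20*z - 40) + 2*z - 4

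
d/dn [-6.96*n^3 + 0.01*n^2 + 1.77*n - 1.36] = -20.88*n^2 + 0.02*n + 1.77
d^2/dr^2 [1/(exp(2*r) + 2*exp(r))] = 2*(4*(exp(r) + 1)^2 - (exp(r) + 2)*(2*exp(r) + 1))*exp(-r)/(exp(r) + 2)^3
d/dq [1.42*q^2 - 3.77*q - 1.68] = 2.84*q - 3.77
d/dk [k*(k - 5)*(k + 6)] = 3*k^2 + 2*k - 30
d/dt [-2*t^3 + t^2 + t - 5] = -6*t^2 + 2*t + 1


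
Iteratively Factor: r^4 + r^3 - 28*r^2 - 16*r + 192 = (r + 4)*(r^3 - 3*r^2 - 16*r + 48) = (r - 4)*(r + 4)*(r^2 + r - 12) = (r - 4)*(r + 4)^2*(r - 3)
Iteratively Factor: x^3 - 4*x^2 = (x)*(x^2 - 4*x) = x^2*(x - 4)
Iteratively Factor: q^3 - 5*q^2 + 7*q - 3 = (q - 1)*(q^2 - 4*q + 3) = (q - 3)*(q - 1)*(q - 1)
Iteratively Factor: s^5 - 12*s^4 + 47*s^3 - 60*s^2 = (s)*(s^4 - 12*s^3 + 47*s^2 - 60*s) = s*(s - 5)*(s^3 - 7*s^2 + 12*s) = s^2*(s - 5)*(s^2 - 7*s + 12) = s^2*(s - 5)*(s - 3)*(s - 4)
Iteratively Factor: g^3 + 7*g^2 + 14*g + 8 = (g + 1)*(g^2 + 6*g + 8) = (g + 1)*(g + 2)*(g + 4)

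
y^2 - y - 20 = (y - 5)*(y + 4)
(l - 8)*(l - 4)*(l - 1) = l^3 - 13*l^2 + 44*l - 32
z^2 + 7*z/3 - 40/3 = (z - 8/3)*(z + 5)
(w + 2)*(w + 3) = w^2 + 5*w + 6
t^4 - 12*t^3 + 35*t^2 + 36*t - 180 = (t - 6)*(t - 5)*(t - 3)*(t + 2)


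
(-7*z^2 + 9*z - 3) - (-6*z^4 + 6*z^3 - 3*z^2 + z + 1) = 6*z^4 - 6*z^3 - 4*z^2 + 8*z - 4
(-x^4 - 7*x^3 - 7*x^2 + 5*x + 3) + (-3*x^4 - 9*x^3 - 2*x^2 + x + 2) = -4*x^4 - 16*x^3 - 9*x^2 + 6*x + 5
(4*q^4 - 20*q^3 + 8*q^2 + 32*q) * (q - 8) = 4*q^5 - 52*q^4 + 168*q^3 - 32*q^2 - 256*q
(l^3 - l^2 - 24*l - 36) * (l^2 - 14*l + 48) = l^5 - 15*l^4 + 38*l^3 + 252*l^2 - 648*l - 1728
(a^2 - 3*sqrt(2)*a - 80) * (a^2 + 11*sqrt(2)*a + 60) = a^4 + 8*sqrt(2)*a^3 - 86*a^2 - 1060*sqrt(2)*a - 4800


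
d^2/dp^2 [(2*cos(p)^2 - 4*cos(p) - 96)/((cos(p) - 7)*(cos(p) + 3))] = 4*(50*(1 - cos(p)^2)^2 - cos(p)^5 - 286*cos(p)^3 + 1453*cos(p)^2 - 1125*cos(p) - 1217)/((cos(p) - 7)^3*(cos(p) + 3)^3)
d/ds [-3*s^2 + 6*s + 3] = 6 - 6*s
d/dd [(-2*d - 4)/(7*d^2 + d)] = 2*(7*d^2 + 28*d + 2)/(d^2*(49*d^2 + 14*d + 1))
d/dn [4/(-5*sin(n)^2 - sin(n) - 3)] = 4*(10*sin(n) + 1)*cos(n)/(5*sin(n)^2 + sin(n) + 3)^2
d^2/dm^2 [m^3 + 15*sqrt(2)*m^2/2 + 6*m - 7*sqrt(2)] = 6*m + 15*sqrt(2)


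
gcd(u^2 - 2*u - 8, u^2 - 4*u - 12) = u + 2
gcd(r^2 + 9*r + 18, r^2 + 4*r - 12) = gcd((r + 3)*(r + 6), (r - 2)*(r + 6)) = r + 6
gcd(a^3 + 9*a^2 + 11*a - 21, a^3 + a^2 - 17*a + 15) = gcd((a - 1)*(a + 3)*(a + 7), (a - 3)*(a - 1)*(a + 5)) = a - 1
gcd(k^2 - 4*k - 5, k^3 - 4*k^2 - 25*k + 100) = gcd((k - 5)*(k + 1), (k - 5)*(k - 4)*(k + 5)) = k - 5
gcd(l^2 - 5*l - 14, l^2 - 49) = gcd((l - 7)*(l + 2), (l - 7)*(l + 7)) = l - 7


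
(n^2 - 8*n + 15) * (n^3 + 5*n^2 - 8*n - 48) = n^5 - 3*n^4 - 33*n^3 + 91*n^2 + 264*n - 720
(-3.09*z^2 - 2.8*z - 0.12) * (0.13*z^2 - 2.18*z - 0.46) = -0.4017*z^4 + 6.3722*z^3 + 7.5098*z^2 + 1.5496*z + 0.0552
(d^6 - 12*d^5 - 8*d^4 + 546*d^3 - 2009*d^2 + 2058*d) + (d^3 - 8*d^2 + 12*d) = d^6 - 12*d^5 - 8*d^4 + 547*d^3 - 2017*d^2 + 2070*d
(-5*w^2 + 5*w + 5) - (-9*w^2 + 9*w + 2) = 4*w^2 - 4*w + 3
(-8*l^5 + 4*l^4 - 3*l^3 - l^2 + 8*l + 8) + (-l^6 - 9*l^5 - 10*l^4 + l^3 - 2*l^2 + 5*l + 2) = -l^6 - 17*l^5 - 6*l^4 - 2*l^3 - 3*l^2 + 13*l + 10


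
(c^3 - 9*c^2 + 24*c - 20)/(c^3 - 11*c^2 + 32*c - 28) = (c - 5)/(c - 7)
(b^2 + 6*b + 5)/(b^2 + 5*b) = (b + 1)/b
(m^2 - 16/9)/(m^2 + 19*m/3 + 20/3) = (m - 4/3)/(m + 5)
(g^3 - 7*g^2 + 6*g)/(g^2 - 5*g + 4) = g*(g - 6)/(g - 4)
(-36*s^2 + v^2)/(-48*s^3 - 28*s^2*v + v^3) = (6*s + v)/(8*s^2 + 6*s*v + v^2)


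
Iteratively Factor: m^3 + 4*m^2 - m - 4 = (m + 1)*(m^2 + 3*m - 4) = (m + 1)*(m + 4)*(m - 1)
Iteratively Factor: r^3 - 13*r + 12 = (r - 3)*(r^2 + 3*r - 4) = (r - 3)*(r + 4)*(r - 1)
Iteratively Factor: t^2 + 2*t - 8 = (t + 4)*(t - 2)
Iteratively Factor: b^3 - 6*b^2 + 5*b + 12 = (b + 1)*(b^2 - 7*b + 12) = (b - 3)*(b + 1)*(b - 4)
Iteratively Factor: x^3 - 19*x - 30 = (x + 3)*(x^2 - 3*x - 10) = (x - 5)*(x + 3)*(x + 2)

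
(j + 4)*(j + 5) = j^2 + 9*j + 20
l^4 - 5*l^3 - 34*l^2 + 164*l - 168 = (l - 7)*(l - 2)^2*(l + 6)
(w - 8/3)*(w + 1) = w^2 - 5*w/3 - 8/3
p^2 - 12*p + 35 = (p - 7)*(p - 5)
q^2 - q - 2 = (q - 2)*(q + 1)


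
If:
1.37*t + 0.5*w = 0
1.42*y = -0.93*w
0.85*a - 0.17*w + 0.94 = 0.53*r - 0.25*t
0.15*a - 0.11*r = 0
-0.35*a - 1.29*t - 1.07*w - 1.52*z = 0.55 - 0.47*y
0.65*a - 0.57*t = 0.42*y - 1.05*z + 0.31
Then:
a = 3.56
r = 4.86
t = -1.95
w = 5.33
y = -3.49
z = -4.37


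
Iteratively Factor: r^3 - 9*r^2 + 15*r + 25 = (r - 5)*(r^2 - 4*r - 5) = (r - 5)^2*(r + 1)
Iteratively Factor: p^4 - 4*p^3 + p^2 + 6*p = (p + 1)*(p^3 - 5*p^2 + 6*p) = (p - 2)*(p + 1)*(p^2 - 3*p) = p*(p - 2)*(p + 1)*(p - 3)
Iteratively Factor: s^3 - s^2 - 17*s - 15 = (s + 1)*(s^2 - 2*s - 15) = (s + 1)*(s + 3)*(s - 5)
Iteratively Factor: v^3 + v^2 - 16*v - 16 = (v + 4)*(v^2 - 3*v - 4) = (v - 4)*(v + 4)*(v + 1)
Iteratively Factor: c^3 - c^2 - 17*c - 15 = (c - 5)*(c^2 + 4*c + 3) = (c - 5)*(c + 3)*(c + 1)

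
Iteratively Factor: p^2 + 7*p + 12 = (p + 4)*(p + 3)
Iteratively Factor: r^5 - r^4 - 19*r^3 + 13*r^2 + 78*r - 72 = (r + 3)*(r^4 - 4*r^3 - 7*r^2 + 34*r - 24) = (r + 3)^2*(r^3 - 7*r^2 + 14*r - 8) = (r - 4)*(r + 3)^2*(r^2 - 3*r + 2) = (r - 4)*(r - 2)*(r + 3)^2*(r - 1)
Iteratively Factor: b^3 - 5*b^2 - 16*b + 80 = (b + 4)*(b^2 - 9*b + 20) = (b - 5)*(b + 4)*(b - 4)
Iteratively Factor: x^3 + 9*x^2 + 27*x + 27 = (x + 3)*(x^2 + 6*x + 9) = (x + 3)^2*(x + 3)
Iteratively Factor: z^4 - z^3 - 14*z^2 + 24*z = (z)*(z^3 - z^2 - 14*z + 24) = z*(z + 4)*(z^2 - 5*z + 6) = z*(z - 3)*(z + 4)*(z - 2)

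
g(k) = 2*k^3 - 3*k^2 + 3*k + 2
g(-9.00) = -1726.00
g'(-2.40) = 51.96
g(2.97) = 36.84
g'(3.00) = 39.00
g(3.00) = 38.00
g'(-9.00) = 543.00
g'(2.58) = 27.46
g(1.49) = 6.43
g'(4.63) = 103.84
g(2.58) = 24.12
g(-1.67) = -20.69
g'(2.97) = 38.11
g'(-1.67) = 29.75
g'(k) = 6*k^2 - 6*k + 3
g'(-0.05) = 3.32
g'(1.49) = 7.38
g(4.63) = 150.08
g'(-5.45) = 213.92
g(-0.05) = 1.84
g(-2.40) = -50.13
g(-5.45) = -427.21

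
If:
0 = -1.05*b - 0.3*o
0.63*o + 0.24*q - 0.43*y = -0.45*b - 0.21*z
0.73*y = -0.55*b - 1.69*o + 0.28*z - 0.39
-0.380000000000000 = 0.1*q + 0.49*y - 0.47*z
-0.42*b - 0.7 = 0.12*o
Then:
No Solution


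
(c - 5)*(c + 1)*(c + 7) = c^3 + 3*c^2 - 33*c - 35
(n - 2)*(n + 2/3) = n^2 - 4*n/3 - 4/3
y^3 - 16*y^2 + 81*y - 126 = (y - 7)*(y - 6)*(y - 3)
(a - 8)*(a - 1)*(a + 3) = a^3 - 6*a^2 - 19*a + 24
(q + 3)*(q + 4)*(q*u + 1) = q^3*u + 7*q^2*u + q^2 + 12*q*u + 7*q + 12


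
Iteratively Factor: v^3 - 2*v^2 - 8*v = (v - 4)*(v^2 + 2*v) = (v - 4)*(v + 2)*(v)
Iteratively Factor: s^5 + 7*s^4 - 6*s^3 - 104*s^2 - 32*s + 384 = (s + 4)*(s^4 + 3*s^3 - 18*s^2 - 32*s + 96) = (s - 3)*(s + 4)*(s^3 + 6*s^2 - 32) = (s - 3)*(s + 4)^2*(s^2 + 2*s - 8) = (s - 3)*(s - 2)*(s + 4)^2*(s + 4)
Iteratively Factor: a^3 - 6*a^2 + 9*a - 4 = (a - 4)*(a^2 - 2*a + 1) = (a - 4)*(a - 1)*(a - 1)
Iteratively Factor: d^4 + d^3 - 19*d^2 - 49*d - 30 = (d + 3)*(d^3 - 2*d^2 - 13*d - 10) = (d + 2)*(d + 3)*(d^2 - 4*d - 5) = (d - 5)*(d + 2)*(d + 3)*(d + 1)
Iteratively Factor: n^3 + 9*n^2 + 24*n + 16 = (n + 4)*(n^2 + 5*n + 4) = (n + 1)*(n + 4)*(n + 4)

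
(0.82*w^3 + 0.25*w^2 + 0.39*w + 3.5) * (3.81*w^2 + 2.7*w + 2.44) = 3.1242*w^5 + 3.1665*w^4 + 4.1617*w^3 + 14.998*w^2 + 10.4016*w + 8.54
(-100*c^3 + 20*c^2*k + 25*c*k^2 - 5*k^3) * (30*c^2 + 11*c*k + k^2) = -3000*c^5 - 500*c^4*k + 870*c^3*k^2 + 145*c^2*k^3 - 30*c*k^4 - 5*k^5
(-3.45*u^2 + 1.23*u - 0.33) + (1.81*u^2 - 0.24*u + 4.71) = -1.64*u^2 + 0.99*u + 4.38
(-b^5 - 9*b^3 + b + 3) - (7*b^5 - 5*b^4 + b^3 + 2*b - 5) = -8*b^5 + 5*b^4 - 10*b^3 - b + 8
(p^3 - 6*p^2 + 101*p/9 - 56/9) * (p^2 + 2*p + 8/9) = p^5 - 4*p^4 + p^3/9 + 98*p^2/9 - 200*p/81 - 448/81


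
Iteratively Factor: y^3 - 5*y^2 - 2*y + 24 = (y + 2)*(y^2 - 7*y + 12) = (y - 3)*(y + 2)*(y - 4)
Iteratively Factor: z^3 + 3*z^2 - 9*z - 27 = (z - 3)*(z^2 + 6*z + 9) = (z - 3)*(z + 3)*(z + 3)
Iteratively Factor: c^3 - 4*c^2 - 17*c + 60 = (c + 4)*(c^2 - 8*c + 15) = (c - 5)*(c + 4)*(c - 3)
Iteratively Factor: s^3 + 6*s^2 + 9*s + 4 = (s + 1)*(s^2 + 5*s + 4) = (s + 1)^2*(s + 4)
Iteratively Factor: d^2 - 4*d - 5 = (d + 1)*(d - 5)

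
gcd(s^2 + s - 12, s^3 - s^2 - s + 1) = 1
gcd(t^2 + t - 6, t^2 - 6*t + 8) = t - 2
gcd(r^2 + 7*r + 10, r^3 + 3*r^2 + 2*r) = r + 2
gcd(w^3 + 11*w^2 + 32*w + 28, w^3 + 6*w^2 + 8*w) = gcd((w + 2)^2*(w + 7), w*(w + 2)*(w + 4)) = w + 2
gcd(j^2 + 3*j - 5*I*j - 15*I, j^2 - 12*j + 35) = 1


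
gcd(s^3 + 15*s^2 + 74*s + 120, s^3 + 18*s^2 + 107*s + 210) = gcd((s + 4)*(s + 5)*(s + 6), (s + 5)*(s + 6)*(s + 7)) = s^2 + 11*s + 30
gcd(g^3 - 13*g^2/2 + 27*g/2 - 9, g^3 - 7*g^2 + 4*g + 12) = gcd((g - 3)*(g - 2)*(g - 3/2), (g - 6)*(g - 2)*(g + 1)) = g - 2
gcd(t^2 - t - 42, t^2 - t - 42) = t^2 - t - 42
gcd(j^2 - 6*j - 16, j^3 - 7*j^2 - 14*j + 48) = j - 8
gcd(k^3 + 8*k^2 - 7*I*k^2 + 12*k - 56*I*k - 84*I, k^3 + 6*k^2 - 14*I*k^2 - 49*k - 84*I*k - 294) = k^2 + k*(6 - 7*I) - 42*I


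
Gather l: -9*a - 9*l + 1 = -9*a - 9*l + 1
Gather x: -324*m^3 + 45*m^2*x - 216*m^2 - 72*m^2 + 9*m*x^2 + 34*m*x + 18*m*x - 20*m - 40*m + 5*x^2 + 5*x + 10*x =-324*m^3 - 288*m^2 - 60*m + x^2*(9*m + 5) + x*(45*m^2 + 52*m + 15)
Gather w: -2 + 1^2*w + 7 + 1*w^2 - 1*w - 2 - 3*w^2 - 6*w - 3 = -2*w^2 - 6*w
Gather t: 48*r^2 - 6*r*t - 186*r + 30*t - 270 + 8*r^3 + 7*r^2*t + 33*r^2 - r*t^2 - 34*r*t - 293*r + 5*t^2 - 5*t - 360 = 8*r^3 + 81*r^2 - 479*r + t^2*(5 - r) + t*(7*r^2 - 40*r + 25) - 630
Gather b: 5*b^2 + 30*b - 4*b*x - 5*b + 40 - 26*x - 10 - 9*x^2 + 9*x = 5*b^2 + b*(25 - 4*x) - 9*x^2 - 17*x + 30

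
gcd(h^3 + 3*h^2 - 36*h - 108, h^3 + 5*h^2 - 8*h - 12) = h + 6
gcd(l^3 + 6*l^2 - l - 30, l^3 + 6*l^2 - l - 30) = l^3 + 6*l^2 - l - 30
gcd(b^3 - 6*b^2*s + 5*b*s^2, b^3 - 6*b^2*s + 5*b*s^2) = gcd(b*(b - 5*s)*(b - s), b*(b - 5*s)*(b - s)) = b^3 - 6*b^2*s + 5*b*s^2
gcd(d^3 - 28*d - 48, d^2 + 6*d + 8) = d^2 + 6*d + 8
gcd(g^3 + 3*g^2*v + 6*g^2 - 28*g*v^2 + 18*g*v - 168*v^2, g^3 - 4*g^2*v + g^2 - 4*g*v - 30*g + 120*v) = -g^2 + 4*g*v - 6*g + 24*v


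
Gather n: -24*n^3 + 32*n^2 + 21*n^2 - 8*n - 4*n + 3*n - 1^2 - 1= -24*n^3 + 53*n^2 - 9*n - 2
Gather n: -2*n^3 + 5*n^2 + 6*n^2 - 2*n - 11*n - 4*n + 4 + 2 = -2*n^3 + 11*n^2 - 17*n + 6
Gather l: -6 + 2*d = 2*d - 6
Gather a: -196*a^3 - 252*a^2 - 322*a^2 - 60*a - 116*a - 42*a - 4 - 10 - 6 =-196*a^3 - 574*a^2 - 218*a - 20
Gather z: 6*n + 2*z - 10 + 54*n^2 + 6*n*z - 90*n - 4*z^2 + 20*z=54*n^2 - 84*n - 4*z^2 + z*(6*n + 22) - 10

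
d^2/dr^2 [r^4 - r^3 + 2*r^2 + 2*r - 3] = 12*r^2 - 6*r + 4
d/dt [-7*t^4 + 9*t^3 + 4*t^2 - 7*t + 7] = -28*t^3 + 27*t^2 + 8*t - 7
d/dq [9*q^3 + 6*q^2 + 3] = 3*q*(9*q + 4)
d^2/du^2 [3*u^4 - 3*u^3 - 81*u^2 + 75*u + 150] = 36*u^2 - 18*u - 162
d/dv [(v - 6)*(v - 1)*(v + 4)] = 3*v^2 - 6*v - 22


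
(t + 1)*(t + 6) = t^2 + 7*t + 6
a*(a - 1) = a^2 - a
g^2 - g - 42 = (g - 7)*(g + 6)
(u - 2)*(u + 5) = u^2 + 3*u - 10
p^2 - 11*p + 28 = (p - 7)*(p - 4)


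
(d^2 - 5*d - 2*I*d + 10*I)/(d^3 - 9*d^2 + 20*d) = (d - 2*I)/(d*(d - 4))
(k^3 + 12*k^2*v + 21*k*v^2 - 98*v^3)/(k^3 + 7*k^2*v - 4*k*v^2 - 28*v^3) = (k + 7*v)/(k + 2*v)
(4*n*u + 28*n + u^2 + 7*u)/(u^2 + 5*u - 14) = (4*n + u)/(u - 2)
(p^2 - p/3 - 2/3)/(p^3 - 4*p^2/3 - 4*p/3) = (p - 1)/(p*(p - 2))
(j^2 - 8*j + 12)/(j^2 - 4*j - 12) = (j - 2)/(j + 2)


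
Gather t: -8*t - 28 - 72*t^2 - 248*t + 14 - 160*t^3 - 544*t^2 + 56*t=-160*t^3 - 616*t^2 - 200*t - 14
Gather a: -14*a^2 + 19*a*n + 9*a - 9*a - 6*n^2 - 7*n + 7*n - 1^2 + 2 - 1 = -14*a^2 + 19*a*n - 6*n^2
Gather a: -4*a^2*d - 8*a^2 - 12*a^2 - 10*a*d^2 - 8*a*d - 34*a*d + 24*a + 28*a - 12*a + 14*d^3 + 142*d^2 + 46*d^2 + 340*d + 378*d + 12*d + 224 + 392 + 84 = a^2*(-4*d - 20) + a*(-10*d^2 - 42*d + 40) + 14*d^3 + 188*d^2 + 730*d + 700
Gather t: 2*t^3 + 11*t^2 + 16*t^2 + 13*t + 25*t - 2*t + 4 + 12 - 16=2*t^3 + 27*t^2 + 36*t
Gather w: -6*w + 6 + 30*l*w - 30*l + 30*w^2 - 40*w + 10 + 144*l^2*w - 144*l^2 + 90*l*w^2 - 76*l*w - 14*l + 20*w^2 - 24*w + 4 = -144*l^2 - 44*l + w^2*(90*l + 50) + w*(144*l^2 - 46*l - 70) + 20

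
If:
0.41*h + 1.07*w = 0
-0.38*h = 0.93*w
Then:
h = 0.00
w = 0.00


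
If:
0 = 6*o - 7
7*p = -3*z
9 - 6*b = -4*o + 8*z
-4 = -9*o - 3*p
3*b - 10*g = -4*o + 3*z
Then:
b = -241/54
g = -43/18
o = 7/6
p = -13/6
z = 91/18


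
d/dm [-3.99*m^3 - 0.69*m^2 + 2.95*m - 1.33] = -11.97*m^2 - 1.38*m + 2.95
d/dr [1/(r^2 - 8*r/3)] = 6*(4 - 3*r)/(r^2*(3*r - 8)^2)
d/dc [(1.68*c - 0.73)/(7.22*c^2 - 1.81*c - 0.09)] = (-12.1296*c^2 + 10.5412*c - 1.4725)/(52.1284*c^4 - 26.1364*c^3 + 1.9765*c^2 + 0.3258*c + 0.0081)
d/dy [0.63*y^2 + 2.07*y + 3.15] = 1.26*y + 2.07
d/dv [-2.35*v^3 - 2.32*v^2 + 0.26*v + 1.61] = -7.05*v^2 - 4.64*v + 0.26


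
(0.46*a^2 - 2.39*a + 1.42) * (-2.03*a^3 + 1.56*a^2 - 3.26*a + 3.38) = -0.9338*a^5 + 5.5693*a^4 - 8.1106*a^3 + 11.5614*a^2 - 12.7074*a + 4.7996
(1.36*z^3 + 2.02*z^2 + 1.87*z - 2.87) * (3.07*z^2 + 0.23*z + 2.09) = 4.1752*z^5 + 6.5142*z^4 + 9.0479*z^3 - 4.159*z^2 + 3.2482*z - 5.9983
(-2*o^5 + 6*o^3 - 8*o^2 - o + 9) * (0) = 0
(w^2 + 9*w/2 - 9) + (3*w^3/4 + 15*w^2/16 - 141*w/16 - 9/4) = 3*w^3/4 + 31*w^2/16 - 69*w/16 - 45/4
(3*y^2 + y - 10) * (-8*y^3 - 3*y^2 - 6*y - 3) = -24*y^5 - 17*y^4 + 59*y^3 + 15*y^2 + 57*y + 30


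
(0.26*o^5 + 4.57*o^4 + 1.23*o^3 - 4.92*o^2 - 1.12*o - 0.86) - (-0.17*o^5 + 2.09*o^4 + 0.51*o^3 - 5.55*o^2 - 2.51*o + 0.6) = 0.43*o^5 + 2.48*o^4 + 0.72*o^3 + 0.63*o^2 + 1.39*o - 1.46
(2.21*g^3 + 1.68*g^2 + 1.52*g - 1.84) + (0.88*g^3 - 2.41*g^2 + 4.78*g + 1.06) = 3.09*g^3 - 0.73*g^2 + 6.3*g - 0.78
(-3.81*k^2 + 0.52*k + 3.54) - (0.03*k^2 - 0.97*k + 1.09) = -3.84*k^2 + 1.49*k + 2.45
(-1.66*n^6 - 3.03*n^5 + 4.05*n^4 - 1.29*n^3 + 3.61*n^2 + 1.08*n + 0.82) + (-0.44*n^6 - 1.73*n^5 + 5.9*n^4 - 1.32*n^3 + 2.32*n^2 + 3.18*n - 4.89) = -2.1*n^6 - 4.76*n^5 + 9.95*n^4 - 2.61*n^3 + 5.93*n^2 + 4.26*n - 4.07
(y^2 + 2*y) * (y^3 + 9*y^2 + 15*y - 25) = y^5 + 11*y^4 + 33*y^3 + 5*y^2 - 50*y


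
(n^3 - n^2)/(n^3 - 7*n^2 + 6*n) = n/(n - 6)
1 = 1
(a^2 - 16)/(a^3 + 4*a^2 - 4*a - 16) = (a - 4)/(a^2 - 4)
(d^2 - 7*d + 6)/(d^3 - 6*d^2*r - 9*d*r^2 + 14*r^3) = (d^2 - 7*d + 6)/(d^3 - 6*d^2*r - 9*d*r^2 + 14*r^3)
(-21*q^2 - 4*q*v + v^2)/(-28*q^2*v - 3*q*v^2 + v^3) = (3*q + v)/(v*(4*q + v))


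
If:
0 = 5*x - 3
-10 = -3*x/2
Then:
No Solution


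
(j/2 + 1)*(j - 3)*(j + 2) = j^3/2 + j^2/2 - 4*j - 6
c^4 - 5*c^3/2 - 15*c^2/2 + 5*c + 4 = (c - 4)*(c - 1)*(c + 1/2)*(c + 2)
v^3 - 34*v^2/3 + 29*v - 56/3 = (v - 8)*(v - 7/3)*(v - 1)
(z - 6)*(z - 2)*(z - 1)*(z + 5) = z^4 - 4*z^3 - 25*z^2 + 88*z - 60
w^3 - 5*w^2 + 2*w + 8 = (w - 4)*(w - 2)*(w + 1)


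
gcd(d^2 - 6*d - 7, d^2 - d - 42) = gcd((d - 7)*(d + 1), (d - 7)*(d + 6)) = d - 7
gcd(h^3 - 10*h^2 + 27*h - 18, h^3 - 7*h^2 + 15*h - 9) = h^2 - 4*h + 3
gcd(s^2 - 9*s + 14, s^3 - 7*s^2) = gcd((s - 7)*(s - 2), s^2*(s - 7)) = s - 7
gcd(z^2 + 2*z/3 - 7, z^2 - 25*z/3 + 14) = z - 7/3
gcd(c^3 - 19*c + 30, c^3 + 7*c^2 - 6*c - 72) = c - 3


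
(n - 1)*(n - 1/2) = n^2 - 3*n/2 + 1/2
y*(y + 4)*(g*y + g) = g*y^3 + 5*g*y^2 + 4*g*y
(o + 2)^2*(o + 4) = o^3 + 8*o^2 + 20*o + 16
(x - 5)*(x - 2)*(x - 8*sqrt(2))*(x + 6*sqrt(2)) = x^4 - 7*x^3 - 2*sqrt(2)*x^3 - 86*x^2 + 14*sqrt(2)*x^2 - 20*sqrt(2)*x + 672*x - 960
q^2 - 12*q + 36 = (q - 6)^2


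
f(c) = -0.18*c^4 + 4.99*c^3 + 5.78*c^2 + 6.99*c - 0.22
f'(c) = -0.72*c^3 + 14.97*c^2 + 11.56*c + 6.99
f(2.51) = 125.50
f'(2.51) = 118.93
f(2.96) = 186.71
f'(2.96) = 153.70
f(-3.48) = -191.25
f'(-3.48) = 178.40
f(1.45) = 36.48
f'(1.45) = 53.03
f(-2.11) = -39.68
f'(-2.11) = 56.01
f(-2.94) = -111.07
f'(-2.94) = 120.70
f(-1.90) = -29.21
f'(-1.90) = 44.01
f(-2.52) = -68.24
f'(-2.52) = 84.45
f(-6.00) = -1145.20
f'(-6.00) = 632.07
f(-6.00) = -1145.20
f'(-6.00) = 632.07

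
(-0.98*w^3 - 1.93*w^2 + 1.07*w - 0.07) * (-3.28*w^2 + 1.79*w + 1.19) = 3.2144*w^5 + 4.5762*w^4 - 8.1305*w^3 - 0.1518*w^2 + 1.148*w - 0.0833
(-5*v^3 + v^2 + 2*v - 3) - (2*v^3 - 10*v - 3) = -7*v^3 + v^2 + 12*v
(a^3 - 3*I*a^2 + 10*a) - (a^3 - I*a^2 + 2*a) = -2*I*a^2 + 8*a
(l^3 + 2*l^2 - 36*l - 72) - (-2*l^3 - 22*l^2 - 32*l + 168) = 3*l^3 + 24*l^2 - 4*l - 240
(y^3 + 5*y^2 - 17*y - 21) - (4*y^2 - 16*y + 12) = y^3 + y^2 - y - 33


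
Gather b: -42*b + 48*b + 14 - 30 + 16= 6*b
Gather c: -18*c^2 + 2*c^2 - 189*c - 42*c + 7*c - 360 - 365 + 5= -16*c^2 - 224*c - 720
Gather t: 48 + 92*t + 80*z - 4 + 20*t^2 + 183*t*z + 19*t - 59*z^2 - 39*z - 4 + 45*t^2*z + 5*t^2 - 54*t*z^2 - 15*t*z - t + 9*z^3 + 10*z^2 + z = t^2*(45*z + 25) + t*(-54*z^2 + 168*z + 110) + 9*z^3 - 49*z^2 + 42*z + 40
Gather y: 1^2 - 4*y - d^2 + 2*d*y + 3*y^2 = -d^2 + 3*y^2 + y*(2*d - 4) + 1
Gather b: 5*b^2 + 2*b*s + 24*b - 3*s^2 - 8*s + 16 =5*b^2 + b*(2*s + 24) - 3*s^2 - 8*s + 16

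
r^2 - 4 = (r - 2)*(r + 2)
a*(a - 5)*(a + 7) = a^3 + 2*a^2 - 35*a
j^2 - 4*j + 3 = (j - 3)*(j - 1)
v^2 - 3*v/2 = v*(v - 3/2)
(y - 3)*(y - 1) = y^2 - 4*y + 3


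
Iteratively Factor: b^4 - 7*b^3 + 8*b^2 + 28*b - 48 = (b - 3)*(b^3 - 4*b^2 - 4*b + 16) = (b - 3)*(b - 2)*(b^2 - 2*b - 8) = (b - 4)*(b - 3)*(b - 2)*(b + 2)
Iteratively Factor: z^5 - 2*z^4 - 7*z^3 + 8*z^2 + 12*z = (z - 3)*(z^4 + z^3 - 4*z^2 - 4*z) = (z - 3)*(z + 1)*(z^3 - 4*z) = (z - 3)*(z + 1)*(z + 2)*(z^2 - 2*z) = z*(z - 3)*(z + 1)*(z + 2)*(z - 2)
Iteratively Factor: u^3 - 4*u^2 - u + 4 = (u - 4)*(u^2 - 1) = (u - 4)*(u - 1)*(u + 1)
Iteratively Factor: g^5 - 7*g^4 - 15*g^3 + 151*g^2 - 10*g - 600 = (g - 5)*(g^4 - 2*g^3 - 25*g^2 + 26*g + 120) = (g - 5)*(g + 2)*(g^3 - 4*g^2 - 17*g + 60) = (g - 5)*(g + 2)*(g + 4)*(g^2 - 8*g + 15) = (g - 5)^2*(g + 2)*(g + 4)*(g - 3)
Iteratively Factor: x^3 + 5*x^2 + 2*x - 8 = (x + 4)*(x^2 + x - 2) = (x + 2)*(x + 4)*(x - 1)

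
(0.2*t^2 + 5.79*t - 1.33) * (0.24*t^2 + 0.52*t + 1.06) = 0.048*t^4 + 1.4936*t^3 + 2.9036*t^2 + 5.4458*t - 1.4098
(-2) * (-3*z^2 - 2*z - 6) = 6*z^2 + 4*z + 12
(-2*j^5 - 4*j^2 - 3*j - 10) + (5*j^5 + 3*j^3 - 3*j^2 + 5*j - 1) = 3*j^5 + 3*j^3 - 7*j^2 + 2*j - 11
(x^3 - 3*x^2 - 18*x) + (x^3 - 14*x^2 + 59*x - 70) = 2*x^3 - 17*x^2 + 41*x - 70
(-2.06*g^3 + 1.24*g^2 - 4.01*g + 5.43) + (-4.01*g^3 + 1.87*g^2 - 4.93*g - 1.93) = -6.07*g^3 + 3.11*g^2 - 8.94*g + 3.5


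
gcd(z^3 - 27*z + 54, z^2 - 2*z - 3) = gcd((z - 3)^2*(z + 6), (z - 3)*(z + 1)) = z - 3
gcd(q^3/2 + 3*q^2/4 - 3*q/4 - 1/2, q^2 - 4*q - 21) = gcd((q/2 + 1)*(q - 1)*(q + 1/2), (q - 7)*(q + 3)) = 1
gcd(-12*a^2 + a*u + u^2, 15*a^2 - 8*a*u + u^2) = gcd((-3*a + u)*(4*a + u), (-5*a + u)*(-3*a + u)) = -3*a + u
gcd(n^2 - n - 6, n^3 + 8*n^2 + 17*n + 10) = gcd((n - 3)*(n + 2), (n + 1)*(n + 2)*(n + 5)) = n + 2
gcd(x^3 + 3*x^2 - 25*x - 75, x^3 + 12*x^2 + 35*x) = x + 5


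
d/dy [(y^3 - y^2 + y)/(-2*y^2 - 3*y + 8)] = (-2*y^4 - 6*y^3 + 29*y^2 - 16*y + 8)/(4*y^4 + 12*y^3 - 23*y^2 - 48*y + 64)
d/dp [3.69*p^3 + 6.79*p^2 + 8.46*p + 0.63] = 11.07*p^2 + 13.58*p + 8.46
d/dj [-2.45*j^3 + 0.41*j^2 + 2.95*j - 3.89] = -7.35*j^2 + 0.82*j + 2.95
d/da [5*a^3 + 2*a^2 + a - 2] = 15*a^2 + 4*a + 1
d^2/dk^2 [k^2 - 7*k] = 2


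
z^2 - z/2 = z*(z - 1/2)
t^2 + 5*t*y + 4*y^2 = (t + y)*(t + 4*y)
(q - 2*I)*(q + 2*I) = q^2 + 4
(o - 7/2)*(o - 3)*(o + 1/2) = o^3 - 6*o^2 + 29*o/4 + 21/4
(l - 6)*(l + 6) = l^2 - 36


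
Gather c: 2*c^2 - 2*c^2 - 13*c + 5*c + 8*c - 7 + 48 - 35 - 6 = 0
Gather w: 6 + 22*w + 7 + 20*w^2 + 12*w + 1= 20*w^2 + 34*w + 14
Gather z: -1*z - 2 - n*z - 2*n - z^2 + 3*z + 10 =-2*n - z^2 + z*(2 - n) + 8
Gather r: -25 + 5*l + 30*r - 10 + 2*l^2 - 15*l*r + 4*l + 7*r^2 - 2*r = 2*l^2 + 9*l + 7*r^2 + r*(28 - 15*l) - 35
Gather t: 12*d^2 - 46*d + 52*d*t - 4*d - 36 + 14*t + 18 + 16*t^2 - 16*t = 12*d^2 - 50*d + 16*t^2 + t*(52*d - 2) - 18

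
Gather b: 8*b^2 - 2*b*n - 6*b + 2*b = 8*b^2 + b*(-2*n - 4)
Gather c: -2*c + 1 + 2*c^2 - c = 2*c^2 - 3*c + 1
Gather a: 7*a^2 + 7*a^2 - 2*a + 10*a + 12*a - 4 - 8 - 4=14*a^2 + 20*a - 16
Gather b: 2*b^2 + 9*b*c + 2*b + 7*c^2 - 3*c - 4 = 2*b^2 + b*(9*c + 2) + 7*c^2 - 3*c - 4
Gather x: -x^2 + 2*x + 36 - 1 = -x^2 + 2*x + 35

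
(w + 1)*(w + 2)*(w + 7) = w^3 + 10*w^2 + 23*w + 14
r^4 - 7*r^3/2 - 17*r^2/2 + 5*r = r*(r - 5)*(r - 1/2)*(r + 2)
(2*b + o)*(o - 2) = 2*b*o - 4*b + o^2 - 2*o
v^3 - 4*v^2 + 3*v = v*(v - 3)*(v - 1)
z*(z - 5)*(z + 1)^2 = z^4 - 3*z^3 - 9*z^2 - 5*z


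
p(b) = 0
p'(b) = 0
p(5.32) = 0.00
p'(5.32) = 0.00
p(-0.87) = 0.00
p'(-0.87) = 0.00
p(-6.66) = 0.00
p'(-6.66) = 0.00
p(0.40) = 0.00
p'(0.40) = 0.00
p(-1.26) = 0.00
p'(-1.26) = 0.00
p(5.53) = 0.00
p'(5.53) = 0.00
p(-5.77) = 0.00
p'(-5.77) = 0.00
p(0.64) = 0.00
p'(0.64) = 0.00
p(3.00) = 0.00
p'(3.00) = 0.00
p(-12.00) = 0.00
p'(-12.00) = 0.00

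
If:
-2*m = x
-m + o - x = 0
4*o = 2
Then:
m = -1/2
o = 1/2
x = 1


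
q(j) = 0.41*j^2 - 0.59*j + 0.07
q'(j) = 0.82*j - 0.59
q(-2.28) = 3.55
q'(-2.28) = -2.46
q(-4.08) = 9.30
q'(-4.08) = -3.94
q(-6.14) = 19.15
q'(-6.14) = -5.62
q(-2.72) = 4.71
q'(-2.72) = -2.82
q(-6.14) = 19.15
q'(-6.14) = -5.62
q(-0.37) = 0.34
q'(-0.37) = -0.89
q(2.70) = 1.47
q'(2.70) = 1.62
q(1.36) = 0.03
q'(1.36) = 0.53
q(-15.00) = 101.17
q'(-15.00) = -12.89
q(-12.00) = 66.19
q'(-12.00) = -10.43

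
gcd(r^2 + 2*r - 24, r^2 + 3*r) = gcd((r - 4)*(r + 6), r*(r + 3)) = 1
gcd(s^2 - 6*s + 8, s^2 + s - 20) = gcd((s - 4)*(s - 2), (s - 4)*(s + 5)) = s - 4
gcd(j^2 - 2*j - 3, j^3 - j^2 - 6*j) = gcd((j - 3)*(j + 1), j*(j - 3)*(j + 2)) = j - 3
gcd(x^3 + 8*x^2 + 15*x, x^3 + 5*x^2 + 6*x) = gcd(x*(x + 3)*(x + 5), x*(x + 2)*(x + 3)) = x^2 + 3*x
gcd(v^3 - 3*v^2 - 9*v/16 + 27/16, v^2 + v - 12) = v - 3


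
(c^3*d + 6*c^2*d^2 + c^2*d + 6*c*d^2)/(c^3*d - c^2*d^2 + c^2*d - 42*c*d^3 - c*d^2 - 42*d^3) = c/(c - 7*d)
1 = 1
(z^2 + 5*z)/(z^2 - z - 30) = z/(z - 6)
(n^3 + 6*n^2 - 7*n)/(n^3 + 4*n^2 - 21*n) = (n - 1)/(n - 3)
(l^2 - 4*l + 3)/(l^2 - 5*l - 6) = (-l^2 + 4*l - 3)/(-l^2 + 5*l + 6)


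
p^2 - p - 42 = (p - 7)*(p + 6)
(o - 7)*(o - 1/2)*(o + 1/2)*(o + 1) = o^4 - 6*o^3 - 29*o^2/4 + 3*o/2 + 7/4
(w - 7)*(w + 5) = w^2 - 2*w - 35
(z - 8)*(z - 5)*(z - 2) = z^3 - 15*z^2 + 66*z - 80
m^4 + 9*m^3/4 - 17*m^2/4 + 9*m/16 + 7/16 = (m - 1)*(m - 1/2)*(m + 1/4)*(m + 7/2)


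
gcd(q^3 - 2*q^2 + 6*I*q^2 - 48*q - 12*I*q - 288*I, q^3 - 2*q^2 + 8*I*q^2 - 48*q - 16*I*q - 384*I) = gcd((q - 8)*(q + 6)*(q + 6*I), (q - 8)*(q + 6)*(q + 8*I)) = q^2 - 2*q - 48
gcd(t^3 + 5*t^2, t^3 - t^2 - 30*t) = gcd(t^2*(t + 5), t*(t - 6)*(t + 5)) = t^2 + 5*t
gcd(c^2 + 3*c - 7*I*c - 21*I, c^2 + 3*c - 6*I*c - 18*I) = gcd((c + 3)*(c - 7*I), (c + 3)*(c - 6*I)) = c + 3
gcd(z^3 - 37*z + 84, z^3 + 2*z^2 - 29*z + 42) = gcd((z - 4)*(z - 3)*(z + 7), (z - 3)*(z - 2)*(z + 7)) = z^2 + 4*z - 21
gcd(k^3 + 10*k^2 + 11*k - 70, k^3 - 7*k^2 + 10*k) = k - 2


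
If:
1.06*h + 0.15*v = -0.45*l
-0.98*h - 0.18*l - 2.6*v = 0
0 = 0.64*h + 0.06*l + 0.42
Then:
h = -0.83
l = 1.91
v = 0.18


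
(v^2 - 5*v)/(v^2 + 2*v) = (v - 5)/(v + 2)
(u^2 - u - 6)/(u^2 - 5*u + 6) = (u + 2)/(u - 2)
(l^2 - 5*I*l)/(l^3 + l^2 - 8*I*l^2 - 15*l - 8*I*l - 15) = l/(l^2 + l*(1 - 3*I) - 3*I)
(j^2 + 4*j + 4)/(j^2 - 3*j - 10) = (j + 2)/(j - 5)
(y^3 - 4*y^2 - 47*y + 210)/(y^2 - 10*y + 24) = (y^2 + 2*y - 35)/(y - 4)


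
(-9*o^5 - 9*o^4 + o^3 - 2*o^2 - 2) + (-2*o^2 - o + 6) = -9*o^5 - 9*o^4 + o^3 - 4*o^2 - o + 4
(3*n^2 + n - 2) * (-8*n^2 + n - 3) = -24*n^4 - 5*n^3 + 8*n^2 - 5*n + 6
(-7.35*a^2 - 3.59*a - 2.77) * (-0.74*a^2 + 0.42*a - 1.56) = 5.439*a^4 - 0.4304*a^3 + 12.008*a^2 + 4.437*a + 4.3212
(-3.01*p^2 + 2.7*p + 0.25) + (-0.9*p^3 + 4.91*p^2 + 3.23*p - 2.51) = -0.9*p^3 + 1.9*p^2 + 5.93*p - 2.26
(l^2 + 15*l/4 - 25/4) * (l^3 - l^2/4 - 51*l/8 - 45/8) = l^5 + 7*l^4/2 - 217*l^3/16 - 895*l^2/32 + 75*l/4 + 1125/32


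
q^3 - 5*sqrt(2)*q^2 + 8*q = q*(q - 4*sqrt(2))*(q - sqrt(2))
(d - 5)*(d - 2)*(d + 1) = d^3 - 6*d^2 + 3*d + 10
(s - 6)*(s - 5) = s^2 - 11*s + 30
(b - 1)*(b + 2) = b^2 + b - 2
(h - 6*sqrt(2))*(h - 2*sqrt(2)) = h^2 - 8*sqrt(2)*h + 24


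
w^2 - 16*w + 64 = (w - 8)^2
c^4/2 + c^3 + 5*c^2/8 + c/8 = c*(c/2 + 1/4)*(c + 1/2)*(c + 1)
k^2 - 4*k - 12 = (k - 6)*(k + 2)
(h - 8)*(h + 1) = h^2 - 7*h - 8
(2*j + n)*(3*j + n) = 6*j^2 + 5*j*n + n^2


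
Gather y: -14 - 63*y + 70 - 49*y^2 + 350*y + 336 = -49*y^2 + 287*y + 392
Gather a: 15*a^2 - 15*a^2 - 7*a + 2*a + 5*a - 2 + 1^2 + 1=0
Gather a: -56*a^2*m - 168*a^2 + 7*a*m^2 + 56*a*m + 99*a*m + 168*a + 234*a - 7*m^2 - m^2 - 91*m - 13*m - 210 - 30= a^2*(-56*m - 168) + a*(7*m^2 + 155*m + 402) - 8*m^2 - 104*m - 240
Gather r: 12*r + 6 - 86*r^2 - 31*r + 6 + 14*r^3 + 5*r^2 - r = 14*r^3 - 81*r^2 - 20*r + 12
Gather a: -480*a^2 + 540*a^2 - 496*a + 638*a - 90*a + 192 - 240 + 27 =60*a^2 + 52*a - 21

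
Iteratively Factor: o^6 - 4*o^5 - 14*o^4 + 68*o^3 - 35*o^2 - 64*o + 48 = (o - 3)*(o^5 - o^4 - 17*o^3 + 17*o^2 + 16*o - 16) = (o - 3)*(o + 4)*(o^4 - 5*o^3 + 3*o^2 + 5*o - 4) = (o - 4)*(o - 3)*(o + 4)*(o^3 - o^2 - o + 1) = (o - 4)*(o - 3)*(o - 1)*(o + 4)*(o^2 - 1) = (o - 4)*(o - 3)*(o - 1)*(o + 1)*(o + 4)*(o - 1)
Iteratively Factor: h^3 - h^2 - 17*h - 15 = (h + 1)*(h^2 - 2*h - 15) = (h + 1)*(h + 3)*(h - 5)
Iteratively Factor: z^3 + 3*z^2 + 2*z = (z)*(z^2 + 3*z + 2) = z*(z + 1)*(z + 2)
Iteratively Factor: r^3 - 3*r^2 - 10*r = (r + 2)*(r^2 - 5*r) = r*(r + 2)*(r - 5)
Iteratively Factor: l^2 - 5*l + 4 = (l - 1)*(l - 4)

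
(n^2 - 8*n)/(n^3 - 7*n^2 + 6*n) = (n - 8)/(n^2 - 7*n + 6)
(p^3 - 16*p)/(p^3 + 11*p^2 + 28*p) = (p - 4)/(p + 7)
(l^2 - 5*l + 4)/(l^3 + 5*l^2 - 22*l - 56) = (l - 1)/(l^2 + 9*l + 14)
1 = 1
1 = 1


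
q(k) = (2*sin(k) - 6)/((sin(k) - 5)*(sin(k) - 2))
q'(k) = 2*cos(k)/((sin(k) - 5)*(sin(k) - 2)) - (2*sin(k) - 6)*cos(k)/((sin(k) - 5)*(sin(k) - 2)^2) - (2*sin(k) - 6)*cos(k)/((sin(k) - 5)^2*(sin(k) - 2))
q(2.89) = -0.66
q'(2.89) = 0.27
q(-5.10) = -0.95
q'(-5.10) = -0.25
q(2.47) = -0.79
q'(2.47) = 0.33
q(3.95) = -0.48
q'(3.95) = 0.09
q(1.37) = -0.99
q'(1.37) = -0.14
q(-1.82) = -0.45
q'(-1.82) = 0.03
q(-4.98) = -0.97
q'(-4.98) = -0.19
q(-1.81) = -0.45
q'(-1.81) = 0.03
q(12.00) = -0.50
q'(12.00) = -0.12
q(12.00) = -0.50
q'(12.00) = -0.12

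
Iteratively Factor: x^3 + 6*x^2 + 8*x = (x + 2)*(x^2 + 4*x) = x*(x + 2)*(x + 4)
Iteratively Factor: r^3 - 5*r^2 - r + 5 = (r - 5)*(r^2 - 1) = (r - 5)*(r + 1)*(r - 1)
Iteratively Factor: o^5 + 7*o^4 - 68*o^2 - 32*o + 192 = (o + 3)*(o^4 + 4*o^3 - 12*o^2 - 32*o + 64) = (o + 3)*(o + 4)*(o^3 - 12*o + 16) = (o + 3)*(o + 4)^2*(o^2 - 4*o + 4) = (o - 2)*(o + 3)*(o + 4)^2*(o - 2)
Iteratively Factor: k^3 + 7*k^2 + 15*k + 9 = (k + 1)*(k^2 + 6*k + 9) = (k + 1)*(k + 3)*(k + 3)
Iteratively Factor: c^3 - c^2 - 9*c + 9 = (c - 3)*(c^2 + 2*c - 3) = (c - 3)*(c + 3)*(c - 1)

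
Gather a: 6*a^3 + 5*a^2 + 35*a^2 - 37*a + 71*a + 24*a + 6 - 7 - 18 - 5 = 6*a^3 + 40*a^2 + 58*a - 24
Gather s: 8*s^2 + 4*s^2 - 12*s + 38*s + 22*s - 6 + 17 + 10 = 12*s^2 + 48*s + 21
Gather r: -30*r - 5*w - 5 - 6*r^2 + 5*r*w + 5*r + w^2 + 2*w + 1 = -6*r^2 + r*(5*w - 25) + w^2 - 3*w - 4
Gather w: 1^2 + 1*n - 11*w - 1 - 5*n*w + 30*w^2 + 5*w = n + 30*w^2 + w*(-5*n - 6)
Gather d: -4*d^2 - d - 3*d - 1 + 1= -4*d^2 - 4*d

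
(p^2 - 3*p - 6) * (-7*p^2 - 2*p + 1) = -7*p^4 + 19*p^3 + 49*p^2 + 9*p - 6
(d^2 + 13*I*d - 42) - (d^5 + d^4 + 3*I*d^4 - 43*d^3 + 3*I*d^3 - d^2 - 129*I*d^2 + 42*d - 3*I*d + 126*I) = -d^5 - d^4 - 3*I*d^4 + 43*d^3 - 3*I*d^3 + 2*d^2 + 129*I*d^2 - 42*d + 16*I*d - 42 - 126*I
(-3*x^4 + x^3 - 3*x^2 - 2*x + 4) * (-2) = 6*x^4 - 2*x^3 + 6*x^2 + 4*x - 8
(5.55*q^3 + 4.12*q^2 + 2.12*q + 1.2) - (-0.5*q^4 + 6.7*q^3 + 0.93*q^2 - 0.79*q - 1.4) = 0.5*q^4 - 1.15*q^3 + 3.19*q^2 + 2.91*q + 2.6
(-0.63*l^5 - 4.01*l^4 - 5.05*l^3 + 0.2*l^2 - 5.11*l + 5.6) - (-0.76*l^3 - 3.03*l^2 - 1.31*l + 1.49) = -0.63*l^5 - 4.01*l^4 - 4.29*l^3 + 3.23*l^2 - 3.8*l + 4.11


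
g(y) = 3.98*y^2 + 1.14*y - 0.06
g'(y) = 7.96*y + 1.14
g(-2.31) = 18.54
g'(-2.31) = -17.25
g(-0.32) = -0.02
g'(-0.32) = -1.41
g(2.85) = 35.52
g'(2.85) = 23.83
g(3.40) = 49.82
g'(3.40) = 28.20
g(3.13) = 42.50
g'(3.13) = 26.05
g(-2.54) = 22.72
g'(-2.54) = -19.08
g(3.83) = 62.69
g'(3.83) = 31.63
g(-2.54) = 22.72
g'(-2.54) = -19.08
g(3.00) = 39.18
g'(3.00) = 25.02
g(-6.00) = 136.38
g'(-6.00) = -46.62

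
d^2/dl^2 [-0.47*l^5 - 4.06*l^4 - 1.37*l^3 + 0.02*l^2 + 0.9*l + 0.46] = -9.4*l^3 - 48.72*l^2 - 8.22*l + 0.04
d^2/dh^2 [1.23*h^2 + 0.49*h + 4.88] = 2.46000000000000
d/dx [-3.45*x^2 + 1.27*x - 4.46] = 1.27 - 6.9*x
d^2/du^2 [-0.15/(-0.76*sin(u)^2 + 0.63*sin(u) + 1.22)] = (0.34656*sin(u)^4 - 0.21546*sin(u)^3 + 0.0960150000000001*sin(u)^2 + 0.31563*sin(u) - 0.39723)/(-0.76*sin(u)^2 + 0.63*sin(u) + 1.22)^3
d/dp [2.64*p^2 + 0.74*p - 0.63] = 5.28*p + 0.74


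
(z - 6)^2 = z^2 - 12*z + 36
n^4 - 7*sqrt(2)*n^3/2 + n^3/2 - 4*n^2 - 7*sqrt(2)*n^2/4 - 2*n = n*(n + 1/2)*(n - 4*sqrt(2))*(n + sqrt(2)/2)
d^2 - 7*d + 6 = (d - 6)*(d - 1)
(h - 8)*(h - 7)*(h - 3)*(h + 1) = h^4 - 17*h^3 + 83*h^2 - 67*h - 168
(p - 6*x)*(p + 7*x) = p^2 + p*x - 42*x^2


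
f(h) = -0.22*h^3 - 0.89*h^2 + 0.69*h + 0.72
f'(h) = -0.66*h^2 - 1.78*h + 0.69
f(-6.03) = 12.43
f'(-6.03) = -12.57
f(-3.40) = -3.27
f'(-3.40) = -0.89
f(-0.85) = -0.37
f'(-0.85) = 1.73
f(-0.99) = -0.62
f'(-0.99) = 1.81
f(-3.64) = -2.97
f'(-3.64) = -1.58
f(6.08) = -77.43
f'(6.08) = -34.53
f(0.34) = 0.84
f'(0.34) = 0.01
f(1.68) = -1.68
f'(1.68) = -4.16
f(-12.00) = 244.44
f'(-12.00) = -72.99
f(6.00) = -74.70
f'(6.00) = -33.75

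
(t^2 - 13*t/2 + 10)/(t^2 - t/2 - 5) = (t - 4)/(t + 2)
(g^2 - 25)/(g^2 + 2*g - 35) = (g + 5)/(g + 7)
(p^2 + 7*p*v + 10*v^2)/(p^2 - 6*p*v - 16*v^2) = (p + 5*v)/(p - 8*v)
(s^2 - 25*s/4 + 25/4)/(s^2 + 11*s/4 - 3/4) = (4*s^2 - 25*s + 25)/(4*s^2 + 11*s - 3)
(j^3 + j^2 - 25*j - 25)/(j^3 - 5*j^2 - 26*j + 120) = (j^2 - 4*j - 5)/(j^2 - 10*j + 24)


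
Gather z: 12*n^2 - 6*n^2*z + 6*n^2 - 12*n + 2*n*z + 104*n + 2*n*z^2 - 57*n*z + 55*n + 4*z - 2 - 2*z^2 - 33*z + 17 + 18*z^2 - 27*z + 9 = 18*n^2 + 147*n + z^2*(2*n + 16) + z*(-6*n^2 - 55*n - 56) + 24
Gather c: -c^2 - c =-c^2 - c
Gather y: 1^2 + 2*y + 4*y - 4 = 6*y - 3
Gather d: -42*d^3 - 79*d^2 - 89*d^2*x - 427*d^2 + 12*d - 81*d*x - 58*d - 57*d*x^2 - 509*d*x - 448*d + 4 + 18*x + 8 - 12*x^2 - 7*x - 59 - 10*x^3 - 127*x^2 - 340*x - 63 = -42*d^3 + d^2*(-89*x - 506) + d*(-57*x^2 - 590*x - 494) - 10*x^3 - 139*x^2 - 329*x - 110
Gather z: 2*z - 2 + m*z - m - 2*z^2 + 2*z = -m - 2*z^2 + z*(m + 4) - 2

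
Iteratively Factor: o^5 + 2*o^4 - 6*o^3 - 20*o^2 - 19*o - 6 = (o + 1)*(o^4 + o^3 - 7*o^2 - 13*o - 6) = (o + 1)^2*(o^3 - 7*o - 6) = (o - 3)*(o + 1)^2*(o^2 + 3*o + 2) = (o - 3)*(o + 1)^2*(o + 2)*(o + 1)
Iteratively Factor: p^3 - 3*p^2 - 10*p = (p + 2)*(p^2 - 5*p) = p*(p + 2)*(p - 5)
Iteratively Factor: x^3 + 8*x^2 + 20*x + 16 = (x + 4)*(x^2 + 4*x + 4) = (x + 2)*(x + 4)*(x + 2)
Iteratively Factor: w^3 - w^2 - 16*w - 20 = (w + 2)*(w^2 - 3*w - 10) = (w + 2)^2*(w - 5)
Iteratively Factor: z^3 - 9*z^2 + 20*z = (z - 4)*(z^2 - 5*z) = z*(z - 4)*(z - 5)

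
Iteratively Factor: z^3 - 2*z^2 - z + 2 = (z - 1)*(z^2 - z - 2) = (z - 1)*(z + 1)*(z - 2)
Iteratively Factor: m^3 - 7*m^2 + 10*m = (m)*(m^2 - 7*m + 10) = m*(m - 2)*(m - 5)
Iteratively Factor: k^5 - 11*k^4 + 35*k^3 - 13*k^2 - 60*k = (k)*(k^4 - 11*k^3 + 35*k^2 - 13*k - 60) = k*(k - 3)*(k^3 - 8*k^2 + 11*k + 20) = k*(k - 4)*(k - 3)*(k^2 - 4*k - 5) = k*(k - 4)*(k - 3)*(k + 1)*(k - 5)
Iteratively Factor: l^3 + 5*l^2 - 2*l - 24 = (l + 3)*(l^2 + 2*l - 8) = (l + 3)*(l + 4)*(l - 2)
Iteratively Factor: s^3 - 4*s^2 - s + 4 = (s - 4)*(s^2 - 1) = (s - 4)*(s - 1)*(s + 1)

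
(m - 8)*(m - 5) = m^2 - 13*m + 40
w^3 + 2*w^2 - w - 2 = (w - 1)*(w + 1)*(w + 2)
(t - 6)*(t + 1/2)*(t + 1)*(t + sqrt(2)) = t^4 - 9*t^3/2 + sqrt(2)*t^3 - 17*t^2/2 - 9*sqrt(2)*t^2/2 - 17*sqrt(2)*t/2 - 3*t - 3*sqrt(2)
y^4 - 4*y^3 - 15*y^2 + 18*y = y*(y - 6)*(y - 1)*(y + 3)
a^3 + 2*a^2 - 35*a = a*(a - 5)*(a + 7)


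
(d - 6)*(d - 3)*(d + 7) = d^3 - 2*d^2 - 45*d + 126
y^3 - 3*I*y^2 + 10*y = y*(y - 5*I)*(y + 2*I)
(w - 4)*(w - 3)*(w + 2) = w^3 - 5*w^2 - 2*w + 24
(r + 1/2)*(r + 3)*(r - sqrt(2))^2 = r^4 - 2*sqrt(2)*r^3 + 7*r^3/2 - 7*sqrt(2)*r^2 + 7*r^2/2 - 3*sqrt(2)*r + 7*r + 3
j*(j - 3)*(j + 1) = j^3 - 2*j^2 - 3*j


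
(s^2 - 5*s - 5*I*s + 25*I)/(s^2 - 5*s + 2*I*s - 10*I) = (s - 5*I)/(s + 2*I)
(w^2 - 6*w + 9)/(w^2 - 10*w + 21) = (w - 3)/(w - 7)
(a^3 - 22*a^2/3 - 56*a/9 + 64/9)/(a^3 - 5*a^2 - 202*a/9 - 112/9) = (9*a^2 + 6*a - 8)/(9*a^2 + 27*a + 14)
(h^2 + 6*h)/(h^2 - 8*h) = (h + 6)/(h - 8)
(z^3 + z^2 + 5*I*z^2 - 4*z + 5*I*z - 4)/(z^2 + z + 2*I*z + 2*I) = (z^2 + 5*I*z - 4)/(z + 2*I)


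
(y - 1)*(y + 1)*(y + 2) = y^3 + 2*y^2 - y - 2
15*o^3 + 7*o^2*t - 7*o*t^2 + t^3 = (-5*o + t)*(-3*o + t)*(o + t)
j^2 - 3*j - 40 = (j - 8)*(j + 5)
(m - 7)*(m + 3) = m^2 - 4*m - 21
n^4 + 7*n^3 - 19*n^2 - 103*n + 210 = (n - 3)*(n - 2)*(n + 5)*(n + 7)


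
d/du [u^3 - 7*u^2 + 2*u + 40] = 3*u^2 - 14*u + 2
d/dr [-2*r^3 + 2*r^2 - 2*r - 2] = -6*r^2 + 4*r - 2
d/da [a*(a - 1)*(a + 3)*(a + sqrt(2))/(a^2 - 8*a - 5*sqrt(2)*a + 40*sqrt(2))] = 2*(a^5 - 11*a^4 - 7*sqrt(2)*a^4 - 26*a^3 + 62*sqrt(2)*a^3 + 122*a^2 + 121*sqrt(2)*a^2 - 120*sqrt(2)*a + 160*a - 120)/(a^4 - 16*a^3 - 10*sqrt(2)*a^3 + 114*a^2 + 160*sqrt(2)*a^2 - 640*sqrt(2)*a - 800*a + 3200)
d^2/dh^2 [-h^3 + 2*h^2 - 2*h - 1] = 4 - 6*h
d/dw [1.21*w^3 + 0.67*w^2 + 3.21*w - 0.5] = 3.63*w^2 + 1.34*w + 3.21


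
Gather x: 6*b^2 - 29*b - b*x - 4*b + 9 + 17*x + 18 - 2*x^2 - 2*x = 6*b^2 - 33*b - 2*x^2 + x*(15 - b) + 27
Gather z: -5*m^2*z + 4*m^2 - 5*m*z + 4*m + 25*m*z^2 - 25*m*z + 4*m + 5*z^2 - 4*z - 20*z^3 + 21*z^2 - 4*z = 4*m^2 + 8*m - 20*z^3 + z^2*(25*m + 26) + z*(-5*m^2 - 30*m - 8)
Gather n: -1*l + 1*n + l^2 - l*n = l^2 - l + n*(1 - l)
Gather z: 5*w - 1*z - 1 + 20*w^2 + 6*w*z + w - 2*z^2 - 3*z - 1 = 20*w^2 + 6*w - 2*z^2 + z*(6*w - 4) - 2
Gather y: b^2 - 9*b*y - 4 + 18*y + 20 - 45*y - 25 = b^2 + y*(-9*b - 27) - 9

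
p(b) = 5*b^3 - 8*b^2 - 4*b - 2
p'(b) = 15*b^2 - 16*b - 4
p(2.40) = 11.44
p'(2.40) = 44.00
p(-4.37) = -554.56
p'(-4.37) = 352.37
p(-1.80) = -49.88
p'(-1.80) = 73.40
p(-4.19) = -493.49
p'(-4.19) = 326.38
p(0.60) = -6.20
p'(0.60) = -8.20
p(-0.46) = -2.34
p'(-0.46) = 6.53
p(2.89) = 40.31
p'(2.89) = 75.04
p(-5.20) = -900.56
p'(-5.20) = 484.80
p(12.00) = 7438.00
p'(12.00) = 1964.00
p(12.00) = 7438.00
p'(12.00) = 1964.00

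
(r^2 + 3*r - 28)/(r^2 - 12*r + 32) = (r + 7)/(r - 8)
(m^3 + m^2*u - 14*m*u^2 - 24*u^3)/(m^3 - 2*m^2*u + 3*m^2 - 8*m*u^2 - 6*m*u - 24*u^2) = (m + 3*u)/(m + 3)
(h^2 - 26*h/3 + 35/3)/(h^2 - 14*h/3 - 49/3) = (3*h - 5)/(3*h + 7)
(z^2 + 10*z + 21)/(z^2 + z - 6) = (z + 7)/(z - 2)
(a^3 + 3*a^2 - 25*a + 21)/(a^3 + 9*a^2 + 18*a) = (a^3 + 3*a^2 - 25*a + 21)/(a*(a^2 + 9*a + 18))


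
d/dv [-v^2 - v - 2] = -2*v - 1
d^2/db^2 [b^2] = 2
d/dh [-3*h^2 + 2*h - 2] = 2 - 6*h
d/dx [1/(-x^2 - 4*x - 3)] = 2*(x + 2)/(x^2 + 4*x + 3)^2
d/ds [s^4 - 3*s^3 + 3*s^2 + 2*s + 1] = 4*s^3 - 9*s^2 + 6*s + 2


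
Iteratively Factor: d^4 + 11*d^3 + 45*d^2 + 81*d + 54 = (d + 3)*(d^3 + 8*d^2 + 21*d + 18) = (d + 2)*(d + 3)*(d^2 + 6*d + 9) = (d + 2)*(d + 3)^2*(d + 3)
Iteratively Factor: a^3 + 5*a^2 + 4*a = (a + 4)*(a^2 + a) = a*(a + 4)*(a + 1)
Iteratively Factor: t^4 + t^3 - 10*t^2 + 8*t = (t - 2)*(t^3 + 3*t^2 - 4*t) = (t - 2)*(t - 1)*(t^2 + 4*t) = (t - 2)*(t - 1)*(t + 4)*(t)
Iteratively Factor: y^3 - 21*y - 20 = (y - 5)*(y^2 + 5*y + 4) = (y - 5)*(y + 1)*(y + 4)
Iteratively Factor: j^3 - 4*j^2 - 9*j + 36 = (j + 3)*(j^2 - 7*j + 12) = (j - 3)*(j + 3)*(j - 4)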